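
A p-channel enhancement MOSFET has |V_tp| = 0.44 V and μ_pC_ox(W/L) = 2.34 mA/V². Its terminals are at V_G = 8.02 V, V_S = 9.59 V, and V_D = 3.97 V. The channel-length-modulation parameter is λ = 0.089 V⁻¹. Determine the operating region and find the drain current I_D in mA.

V_SG = V_S − V_G = 9.59 − 8.02 = 1.57 V; V_SD = V_S − V_D = 9.59 − 3.97 = 5.62 V.
V_ov = V_SG − |V_tp| = 1.57 − 0.44 = 1.13 V.
Since V_SD = 5.62 V ≥ V_ov = 1.13 V, the device is in saturation.
I_D = ½ k_p V_ov² (1 + λ V_SD) = 0.5 × 2.34 × 1.13² × (1 + 0.089 × 5.62) = 2.24 mA.

Saturation; I_D = 2.24 mA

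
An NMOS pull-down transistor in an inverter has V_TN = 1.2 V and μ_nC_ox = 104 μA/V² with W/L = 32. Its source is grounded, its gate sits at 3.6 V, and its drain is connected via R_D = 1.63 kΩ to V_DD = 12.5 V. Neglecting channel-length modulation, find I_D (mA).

V_GS = V_G = 3.6 V, so V_ov = 3.6 − 1.2 = 2.4 V.
k_n = μ_nC_ox · (W/L) = 3.328 mA/V².
Assume saturation: I_D = ½ k_n V_ov² = 0.5 × 3.328 × 2.4² = 9.58 mA, giving V_DS = V_DD − I_D R_D = 12.5 − 9.58 × 1.63 = -3.12 V.
But -3.12 V < V_ov = 2.4 V, so the device is actually in triode.
In triode I_D = k_n[V_ov V_DS − ½ V_DS²] and I_D = (V_DD − V_DS)/R_D. Equating: 2.71 V_DS² − 14.02 V_DS + 12.5 = 0, giving V_DS = 1.15 V (the root below V_ov).
I_D = (12.5 − 1.15) / 1.63 = 6.97 mA.

I_D = 6.97 mA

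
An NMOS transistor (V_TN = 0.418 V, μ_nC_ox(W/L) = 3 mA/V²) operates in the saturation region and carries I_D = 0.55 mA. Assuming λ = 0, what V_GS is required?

V_GS = 1.02 V

In saturation I_D = ½ k_n (V_GS − V_TN)², so V_GS − V_TN = √(2 I_D / k_n) = √(2 × 0.55 / 3) = 0.606 V.
V_GS = 0.418 + 0.606 = 1.02 V.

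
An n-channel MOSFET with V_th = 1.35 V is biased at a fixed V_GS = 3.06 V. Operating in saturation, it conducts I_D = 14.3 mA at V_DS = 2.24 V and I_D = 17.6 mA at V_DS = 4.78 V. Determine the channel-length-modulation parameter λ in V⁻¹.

With V_GS fixed, I_D ∝ (1 + λ V_DS) in saturation, so I_D2/I_D1 = (1 + λ V_DS2)/(1 + λ V_DS1).
17.6/14.3 = 1.231 = (1 + 4.78 λ)/(1 + 2.24 λ).
Solving: λ (I_D1 V_DS2 − I_D2 V_DS1) = I_D2 − I_D1, so λ = (17.6 − 14.3) / (14.3 × 4.78 − 17.6 × 2.24) = 3.3 / 28.9 = 0.114 V⁻¹.

λ = 0.114 V⁻¹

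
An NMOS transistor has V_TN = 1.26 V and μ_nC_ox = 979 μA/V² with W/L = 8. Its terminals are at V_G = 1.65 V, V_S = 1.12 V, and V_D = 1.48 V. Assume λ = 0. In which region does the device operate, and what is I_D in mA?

Cutoff; I_D = 0 mA

V_GS = V_G − V_S = 1.65 − 1.12 = 0.53 V; V_DS = V_D − V_S = 1.48 − 1.12 = 0.36 V.
V_GS = 0.53 V < V_TN = 1.26 V, so the transistor is in cutoff.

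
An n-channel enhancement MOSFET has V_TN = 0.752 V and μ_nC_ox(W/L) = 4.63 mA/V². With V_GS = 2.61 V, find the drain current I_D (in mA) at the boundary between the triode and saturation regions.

I_D = 7.99 mA

At the boundary V_DS = V_ov = V_GS − V_TN = 2.61 − 0.752 = 1.86 V.
I_D = ½ k_n V_ov² = 0.5 × 4.63 × 1.86² = 7.99 mA.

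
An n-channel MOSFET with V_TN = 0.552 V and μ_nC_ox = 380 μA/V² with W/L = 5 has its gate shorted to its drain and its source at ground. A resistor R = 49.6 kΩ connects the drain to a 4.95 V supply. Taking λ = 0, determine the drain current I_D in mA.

With gate tied to drain, V_GS = V_DS ≥ V_GS − V_TN, so the device is in saturation.
k_n = μ_nC_ox · (W/L) = 1.9 mA/V².
KCL at the drain: ½ k_n (V_GS − V_TN)² = (V_DD − V_GS)/R.
Let x = V_GS − 0.552. Then 47.1 x² + x − 4.398 = 0, giving x = 0.295 V (positive root), so V_GS = 0.847 V.
I_D = (V_DD − V_GS)/R = (4.95 − 0.847) / 49.6 = 0.0827 mA.

I_D = 0.0827 mA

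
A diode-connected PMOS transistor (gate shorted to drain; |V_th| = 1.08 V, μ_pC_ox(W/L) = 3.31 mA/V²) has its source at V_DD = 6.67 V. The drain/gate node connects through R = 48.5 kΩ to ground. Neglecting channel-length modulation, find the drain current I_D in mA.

I_D = 0.110 mA

With gate tied to drain, V_SG = V_SD ≥ V_SG − |V_th|, so the device is in saturation.
KCL at the drain: ½ k_p (V_SG − |V_th|)² = (V_DD − V_SG)/R.
Let x = V_SG − 1.08. Then 80.3 x² + x − 5.59 = 0, giving x = 0.258 V (positive root), so V_SG = 1.34 V.
I_D = (V_DD − V_SG)/R = (6.67 − 1.34) / 48.5 = 0.11 mA.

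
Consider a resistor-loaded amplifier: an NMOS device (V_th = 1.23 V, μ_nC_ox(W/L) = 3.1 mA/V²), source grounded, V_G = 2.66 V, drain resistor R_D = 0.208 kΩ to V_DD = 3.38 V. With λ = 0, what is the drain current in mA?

I_D = 3.17 mA

V_GS = V_G = 2.66 V, so V_ov = 2.66 − 1.23 = 1.43 V.
Assume saturation: I_D = ½ k_n V_ov² = 0.5 × 3.1 × 1.43² = 3.17 mA, giving V_DS = V_DD − I_D R_D = 3.38 − 3.17 × 0.208 = 2.72 V.
V_DS = 2.72 V ≥ V_ov = 1.43 V, confirming saturation.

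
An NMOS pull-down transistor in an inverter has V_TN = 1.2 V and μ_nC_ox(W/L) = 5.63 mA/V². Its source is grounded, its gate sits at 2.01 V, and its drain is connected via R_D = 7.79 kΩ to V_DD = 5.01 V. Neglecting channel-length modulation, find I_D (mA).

V_GS = V_G = 2.01 V, so V_ov = 2.01 − 1.2 = 0.81 V.
Assume saturation: I_D = ½ k_n V_ov² = 0.5 × 5.63 × 0.81² = 1.85 mA, giving V_DS = V_DD − I_D R_D = 5.01 − 1.85 × 7.79 = -9.38 V.
But -9.38 V < V_ov = 0.81 V, so the device is actually in triode.
In triode I_D = k_n[V_ov V_DS − ½ V_DS²] and I_D = (V_DD − V_DS)/R_D. Equating: 21.9 V_DS² − 36.52 V_DS + 5.01 = 0, giving V_DS = 0.151 V (the root below V_ov).
I_D = (5.01 − 0.151) / 7.79 = 0.624 mA.

I_D = 0.624 mA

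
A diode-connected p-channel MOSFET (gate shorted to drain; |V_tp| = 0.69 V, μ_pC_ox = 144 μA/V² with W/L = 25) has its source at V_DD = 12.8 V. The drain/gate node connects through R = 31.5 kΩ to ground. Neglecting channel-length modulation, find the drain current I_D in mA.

I_D = 0.370 mA

With gate tied to drain, V_SG = V_SD ≥ V_SG − |V_tp|, so the device is in saturation.
k_p = μ_pC_ox · (W/L) = 3.6 mA/V².
KCL at the drain: ½ k_p (V_SG − |V_tp|)² = (V_DD − V_SG)/R.
Let x = V_SG − 0.69. Then 56.7 x² + x − 12.11 = 0, giving x = 0.453 V (positive root), so V_SG = 1.14 V.
I_D = (V_DD − V_SG)/R = (12.8 − 1.14) / 31.5 = 0.37 mA.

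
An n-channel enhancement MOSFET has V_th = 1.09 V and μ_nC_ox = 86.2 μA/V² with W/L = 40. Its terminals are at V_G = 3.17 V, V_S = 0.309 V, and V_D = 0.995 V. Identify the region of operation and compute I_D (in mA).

Triode; I_D = 3.38 mA

V_GS = V_G − V_S = 3.17 − 0.309 = 2.86 V; V_DS = V_D − V_S = 0.995 − 0.309 = 0.686 V.
k_n = μ_nC_ox · (W/L) = 3.448 mA/V².
V_ov = V_GS − V_th = 2.86 − 1.09 = 1.77 V.
Since V_DS = 0.686 V < V_ov = 1.77 V, the device is in the triode region.
I_D = k_n [V_ov · V_DS − ½ V_DS²] = 3.448 × [1.77 × 0.686 − 0.5 × 0.686²] = 3.38 mA.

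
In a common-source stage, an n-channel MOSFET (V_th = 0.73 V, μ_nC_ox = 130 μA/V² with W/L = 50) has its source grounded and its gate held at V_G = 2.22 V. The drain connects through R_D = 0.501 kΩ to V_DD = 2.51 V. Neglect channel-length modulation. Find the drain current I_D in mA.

V_GS = V_G = 2.22 V, so V_ov = 2.22 − 0.73 = 1.49 V.
k_n = μ_nC_ox · (W/L) = 6.5 mA/V².
Assume saturation: I_D = ½ k_n V_ov² = 0.5 × 6.5 × 1.49² = 7.22 mA, giving V_DS = V_DD − I_D R_D = 2.51 − 7.22 × 0.501 = -1.1 V.
But -1.1 V < V_ov = 1.49 V, so the device is actually in triode.
In triode I_D = k_n[V_ov V_DS − ½ V_DS²] and I_D = (V_DD − V_DS)/R_D. Equating: 1.63 V_DS² − 5.852 V_DS + 2.51 = 0, giving V_DS = 0.498 V (the root below V_ov).
I_D = (2.51 − 0.498) / 0.501 = 4.02 mA.

I_D = 4.02 mA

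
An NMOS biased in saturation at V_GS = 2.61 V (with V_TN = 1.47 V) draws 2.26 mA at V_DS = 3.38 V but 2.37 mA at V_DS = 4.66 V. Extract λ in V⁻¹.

λ = 0.0436 V⁻¹

With V_GS fixed, I_D ∝ (1 + λ V_DS) in saturation, so I_D2/I_D1 = (1 + λ V_DS2)/(1 + λ V_DS1).
2.37/2.26 = 1.049 = (1 + 4.66 λ)/(1 + 3.38 λ).
Solving: λ (I_D1 V_DS2 − I_D2 V_DS1) = I_D2 − I_D1, so λ = (2.37 − 2.26) / (2.26 × 4.66 − 2.37 × 3.38) = 0.11 / 2.52 = 0.0436 V⁻¹.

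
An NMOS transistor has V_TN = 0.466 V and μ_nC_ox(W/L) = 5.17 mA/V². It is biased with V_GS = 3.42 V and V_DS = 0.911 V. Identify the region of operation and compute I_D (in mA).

V_ov = V_GS − V_TN = 3.42 − 0.466 = 2.95 V.
Since V_DS = 0.911 V < V_ov = 2.95 V, the device is in the triode region.
I_D = k_n [V_ov · V_DS − ½ V_DS²] = 5.17 × [2.95 × 0.911 − 0.5 × 0.911²] = 11.8 mA.

Triode; I_D = 11.8 mA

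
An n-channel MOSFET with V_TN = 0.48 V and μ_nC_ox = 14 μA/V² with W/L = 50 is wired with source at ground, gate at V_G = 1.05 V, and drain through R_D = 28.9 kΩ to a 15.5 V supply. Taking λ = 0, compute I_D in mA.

V_GS = V_G = 1.05 V, so V_ov = 1.05 − 0.48 = 0.57 V.
k_n = μ_nC_ox · (W/L) = 0.7 mA/V².
Assume saturation: I_D = ½ k_n V_ov² = 0.5 × 0.7 × 0.57² = 0.114 mA, giving V_DS = V_DD − I_D R_D = 15.5 − 0.114 × 28.9 = 12.2 V.
V_DS = 12.2 V ≥ V_ov = 0.57 V, confirming saturation.

I_D = 0.114 mA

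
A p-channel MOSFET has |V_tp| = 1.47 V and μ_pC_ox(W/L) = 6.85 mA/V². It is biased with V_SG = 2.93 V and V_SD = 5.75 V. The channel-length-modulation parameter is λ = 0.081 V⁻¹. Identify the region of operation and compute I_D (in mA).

Saturation; I_D = 10.7 mA

V_ov = V_SG − |V_tp| = 2.93 − 1.47 = 1.46 V.
Since V_SD = 5.75 V ≥ V_ov = 1.46 V, the device is in saturation.
I_D = ½ k_p V_ov² (1 + λ V_SD) = 0.5 × 6.85 × 1.46² × (1 + 0.081 × 5.75) = 10.7 mA.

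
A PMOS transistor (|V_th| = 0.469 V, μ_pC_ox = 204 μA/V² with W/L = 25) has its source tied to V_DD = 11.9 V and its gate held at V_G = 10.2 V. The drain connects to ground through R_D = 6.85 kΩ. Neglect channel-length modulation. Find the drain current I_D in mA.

V_SG = V_DD − V_G = 11.9 − 10.2 = 1.7 V, so V_ov = 1.7 − 0.469 = 1.23 V.
k_p = μ_pC_ox · (W/L) = 5.1 mA/V².
Assume saturation: I_D = ½ k_p V_ov² = 0.5 × 5.1 × 1.23² = 3.86 mA, giving V_SD = V_DD − I_D R_D = 11.9 − 3.86 × 6.85 = -14.6 V.
But -14.6 V < V_ov = 1.23 V, so the device is actually in triode.
In triode I_D = k_p[V_ov V_SD − ½ V_SD²] and I_D = (V_DD − V_SD)/R_D. Equating: 17.5 V_SD² − 44 V_SD + 11.9 = 0, giving V_SD = 0.308 V (the root below V_ov).
I_D = (11.9 − 0.308) / 6.85 = 1.69 mA.

I_D = 1.69 mA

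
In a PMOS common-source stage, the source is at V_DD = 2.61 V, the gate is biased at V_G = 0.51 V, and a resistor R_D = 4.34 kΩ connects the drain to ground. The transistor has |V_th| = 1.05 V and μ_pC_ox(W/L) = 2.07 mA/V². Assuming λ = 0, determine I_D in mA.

V_SG = V_DD − V_G = 2.61 − 0.51 = 2.1 V, so V_ov = 2.1 − 1.05 = 1.05 V.
Assume saturation: I_D = ½ k_p V_ov² = 0.5 × 2.07 × 1.05² = 1.14 mA, giving V_SD = V_DD − I_D R_D = 2.61 − 1.14 × 4.34 = -2.34 V.
But -2.34 V < V_ov = 1.05 V, so the device is actually in triode.
In triode I_D = k_p[V_ov V_SD − ½ V_SD²] and I_D = (V_DD − V_SD)/R_D. Equating: 4.49 V_SD² − 10.43 V_SD + 2.61 = 0, giving V_SD = 0.285 V (the root below V_ov).
I_D = (2.61 − 0.285) / 4.34 = 0.536 mA.

I_D = 0.536 mA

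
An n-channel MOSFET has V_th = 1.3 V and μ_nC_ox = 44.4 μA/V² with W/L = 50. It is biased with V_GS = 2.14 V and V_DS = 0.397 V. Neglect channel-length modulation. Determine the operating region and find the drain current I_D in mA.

Triode; I_D = 0.565 mA

k_n = μ_nC_ox · (W/L) = 2.22 mA/V².
V_ov = V_GS − V_th = 2.14 − 1.3 = 0.84 V.
Since V_DS = 0.397 V < V_ov = 0.84 V, the device is in the triode region.
I_D = k_n [V_ov · V_DS − ½ V_DS²] = 2.22 × [0.84 × 0.397 − 0.5 × 0.397²] = 0.565 mA.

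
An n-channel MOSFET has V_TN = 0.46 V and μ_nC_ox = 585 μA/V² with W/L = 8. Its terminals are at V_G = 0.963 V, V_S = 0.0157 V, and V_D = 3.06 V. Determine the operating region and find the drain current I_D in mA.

V_GS = V_G − V_S = 0.963 − 0.0157 = 0.947 V; V_DS = V_D − V_S = 3.06 − 0.0157 = 3.04 V.
k_n = μ_nC_ox · (W/L) = 4.68 mA/V².
V_ov = V_GS − V_TN = 0.947 − 0.46 = 0.487 V.
Since V_DS = 3.04 V ≥ V_ov = 0.487 V, the device is in saturation.
I_D = ½ k_n V_ov² = 0.5 × 4.68 × 0.487² = 0.556 mA.

Saturation; I_D = 0.556 mA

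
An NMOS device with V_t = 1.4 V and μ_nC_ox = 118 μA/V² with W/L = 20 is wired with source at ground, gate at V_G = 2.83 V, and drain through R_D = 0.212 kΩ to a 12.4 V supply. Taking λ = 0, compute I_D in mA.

I_D = 2.41 mA

V_GS = V_G = 2.83 V, so V_ov = 2.83 − 1.4 = 1.43 V.
k_n = μ_nC_ox · (W/L) = 2.36 mA/V².
Assume saturation: I_D = ½ k_n V_ov² = 0.5 × 2.36 × 1.43² = 2.41 mA, giving V_DS = V_DD − I_D R_D = 12.4 − 2.41 × 0.212 = 11.9 V.
V_DS = 11.9 V ≥ V_ov = 1.43 V, confirming saturation.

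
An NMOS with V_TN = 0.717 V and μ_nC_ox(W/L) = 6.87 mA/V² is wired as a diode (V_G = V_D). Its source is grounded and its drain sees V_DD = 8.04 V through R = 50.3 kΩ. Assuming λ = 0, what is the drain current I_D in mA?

I_D = 0.142 mA

With gate tied to drain, V_GS = V_DS ≥ V_GS − V_TN, so the device is in saturation.
KCL at the drain: ½ k_n (V_GS − V_TN)² = (V_DD − V_GS)/R.
Let x = V_GS − 0.717. Then 173 x² + x − 7.323 = 0, giving x = 0.203 V (positive root), so V_GS = 0.92 V.
I_D = (V_DD − V_GS)/R = (8.04 − 0.92) / 50.3 = 0.142 mA.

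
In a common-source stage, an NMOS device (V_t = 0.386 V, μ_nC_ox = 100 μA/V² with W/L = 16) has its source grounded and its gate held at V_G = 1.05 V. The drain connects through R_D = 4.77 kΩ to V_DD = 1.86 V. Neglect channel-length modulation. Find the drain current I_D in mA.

V_GS = V_G = 1.05 V, so V_ov = 1.05 − 0.386 = 0.664 V.
k_n = μ_nC_ox · (W/L) = 1.6 mA/V².
Assume saturation: I_D = ½ k_n V_ov² = 0.5 × 1.6 × 0.664² = 0.353 mA, giving V_DS = V_DD − I_D R_D = 1.86 − 0.353 × 4.77 = 0.178 V.
But 0.178 V < V_ov = 0.664 V, so the device is actually in triode.
In triode I_D = k_n[V_ov V_DS − ½ V_DS²] and I_D = (V_DD − V_DS)/R_D. Equating: 3.82 V_DS² − 6.068 V_DS + 1.86 = 0, giving V_DS = 0.415 V (the root below V_ov).
I_D = (1.86 − 0.415) / 4.77 = 0.303 mA.

I_D = 0.303 mA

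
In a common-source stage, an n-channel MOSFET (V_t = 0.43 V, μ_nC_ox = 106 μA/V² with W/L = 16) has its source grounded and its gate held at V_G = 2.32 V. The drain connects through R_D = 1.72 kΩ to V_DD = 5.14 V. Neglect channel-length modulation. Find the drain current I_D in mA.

V_GS = V_G = 2.32 V, so V_ov = 2.32 − 0.43 = 1.89 V.
k_n = μ_nC_ox · (W/L) = 1.696 mA/V².
Assume saturation: I_D = ½ k_n V_ov² = 0.5 × 1.696 × 1.89² = 3.03 mA, giving V_DS = V_DD − I_D R_D = 5.14 − 3.03 × 1.72 = -0.0701 V.
But -0.0701 V < V_ov = 1.89 V, so the device is actually in triode.
In triode I_D = k_n[V_ov V_DS − ½ V_DS²] and I_D = (V_DD − V_DS)/R_D. Equating: 1.46 V_DS² − 6.513 V_DS + 5.14 = 0, giving V_DS = 1.02 V (the root below V_ov).
I_D = (5.14 − 1.02) / 1.72 = 2.39 mA.

I_D = 2.39 mA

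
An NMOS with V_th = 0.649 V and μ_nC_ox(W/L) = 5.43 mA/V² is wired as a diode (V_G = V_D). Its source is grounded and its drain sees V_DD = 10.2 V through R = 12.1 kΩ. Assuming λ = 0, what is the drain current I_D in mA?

With gate tied to drain, V_GS = V_DS ≥ V_GS − V_th, so the device is in saturation.
KCL at the drain: ½ k_n (V_GS − V_th)² = (V_DD − V_GS)/R.
Let x = V_GS − 0.649. Then 32.9 x² + x − 9.551 = 0, giving x = 0.524 V (positive root), so V_GS = 1.17 V.
I_D = (V_DD − V_GS)/R = (10.2 − 1.17) / 12.1 = 0.746 mA.

I_D = 0.746 mA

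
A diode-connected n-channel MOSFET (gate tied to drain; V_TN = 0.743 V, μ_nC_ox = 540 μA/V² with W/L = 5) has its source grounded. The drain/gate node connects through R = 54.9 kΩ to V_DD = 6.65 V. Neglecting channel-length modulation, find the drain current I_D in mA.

With gate tied to drain, V_GS = V_DS ≥ V_GS − V_TN, so the device is in saturation.
k_n = μ_nC_ox · (W/L) = 2.7 mA/V².
KCL at the drain: ½ k_n (V_GS − V_TN)² = (V_DD − V_GS)/R.
Let x = V_GS − 0.743. Then 74.1 x² + x − 5.907 = 0, giving x = 0.276 V (positive root), so V_GS = 1.02 V.
I_D = (V_DD − V_GS)/R = (6.65 − 1.02) / 54.9 = 0.103 mA.

I_D = 0.103 mA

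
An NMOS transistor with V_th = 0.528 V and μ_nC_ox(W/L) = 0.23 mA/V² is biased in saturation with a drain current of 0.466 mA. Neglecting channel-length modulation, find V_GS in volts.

V_GS = 2.54 V

In saturation I_D = ½ k_n (V_GS − V_th)², so V_GS − V_th = √(2 I_D / k_n) = √(2 × 0.466 / 0.23) = 2.01 V.
V_GS = 0.528 + 2.01 = 2.54 V.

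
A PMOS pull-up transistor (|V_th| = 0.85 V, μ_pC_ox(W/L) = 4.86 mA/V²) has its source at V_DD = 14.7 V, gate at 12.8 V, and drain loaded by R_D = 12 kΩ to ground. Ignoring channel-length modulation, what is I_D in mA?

V_SG = V_DD − V_G = 14.7 − 12.8 = 1.9 V, so V_ov = 1.9 − 0.85 = 1.05 V.
Assume saturation: I_D = ½ k_p V_ov² = 0.5 × 4.86 × 1.05² = 2.68 mA, giving V_SD = V_DD − I_D R_D = 14.7 − 2.68 × 12 = -17.4 V.
But -17.4 V < V_ov = 1.05 V, so the device is actually in triode.
In triode I_D = k_p[V_ov V_SD − ½ V_SD²] and I_D = (V_DD − V_SD)/R_D. Equating: 29.2 V_SD² − 62.24 V_SD + 14.7 = 0, giving V_SD = 0.27 V (the root below V_ov).
I_D = (14.7 − 0.27) / 12 = 1.2 mA.

I_D = 1.20 mA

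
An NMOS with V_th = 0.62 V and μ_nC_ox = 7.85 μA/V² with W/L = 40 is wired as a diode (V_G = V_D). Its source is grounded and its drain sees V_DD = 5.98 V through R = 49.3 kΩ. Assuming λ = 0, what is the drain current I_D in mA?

With gate tied to drain, V_GS = V_DS ≥ V_GS − V_th, so the device is in saturation.
k_n = μ_nC_ox · (W/L) = 0.314 mA/V².
KCL at the drain: ½ k_n (V_GS − V_th)² = (V_DD − V_GS)/R.
Let x = V_GS − 0.62. Then 7.74 x² + x − 5.36 = 0, giving x = 0.77 V (positive root), so V_GS = 1.39 V.
I_D = (V_DD − V_GS)/R = (5.98 − 1.39) / 49.3 = 0.0931 mA.

I_D = 0.0931 mA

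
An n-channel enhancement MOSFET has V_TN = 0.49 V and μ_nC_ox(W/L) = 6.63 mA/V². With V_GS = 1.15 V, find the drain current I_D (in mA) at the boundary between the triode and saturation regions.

I_D = 1.44 mA

At the boundary V_DS = V_ov = V_GS − V_TN = 1.15 − 0.49 = 0.66 V.
I_D = ½ k_n V_ov² = 0.5 × 6.63 × 0.66² = 1.44 mA.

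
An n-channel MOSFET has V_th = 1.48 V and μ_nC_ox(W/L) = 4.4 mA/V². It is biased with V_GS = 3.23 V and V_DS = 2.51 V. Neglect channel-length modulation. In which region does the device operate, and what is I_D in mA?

V_ov = V_GS − V_th = 3.23 − 1.48 = 1.75 V.
Since V_DS = 2.51 V ≥ V_ov = 1.75 V, the device is in saturation.
I_D = ½ k_n V_ov² = 0.5 × 4.4 × 1.75² = 6.74 mA.

Saturation; I_D = 6.74 mA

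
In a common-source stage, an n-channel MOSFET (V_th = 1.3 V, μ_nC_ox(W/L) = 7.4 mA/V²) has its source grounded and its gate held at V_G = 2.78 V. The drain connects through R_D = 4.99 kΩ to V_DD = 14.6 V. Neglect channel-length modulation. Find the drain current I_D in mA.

V_GS = V_G = 2.78 V, so V_ov = 2.78 − 1.3 = 1.48 V.
Assume saturation: I_D = ½ k_n V_ov² = 0.5 × 7.4 × 1.48² = 8.1 mA, giving V_DS = V_DD − I_D R_D = 14.6 − 8.1 × 4.99 = -25.8 V.
But -25.8 V < V_ov = 1.48 V, so the device is actually in triode.
In triode I_D = k_n[V_ov V_DS − ½ V_DS²] and I_D = (V_DD − V_DS)/R_D. Equating: 18.5 V_DS² − 55.65 V_DS + 14.6 = 0, giving V_DS = 0.29 V (the root below V_ov).
I_D = (14.6 − 0.29) / 4.99 = 2.87 mA.

I_D = 2.87 mA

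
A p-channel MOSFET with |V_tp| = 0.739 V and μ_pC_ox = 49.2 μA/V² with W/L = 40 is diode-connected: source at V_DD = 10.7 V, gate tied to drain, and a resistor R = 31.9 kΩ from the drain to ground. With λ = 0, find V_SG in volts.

With gate tied to drain, V_SG = V_SD ≥ V_SG − |V_tp|, so the device is in saturation.
k_p = μ_pC_ox · (W/L) = 1.968 mA/V².
KCL at the drain: ½ k_p (V_SG − |V_tp|)² = (V_DD − V_SG)/R.
Let x = V_SG − 0.739. Then 31.4 x² + x − 9.961 = 0, giving x = 0.548 V (positive root), so V_SG = 1.29 V.
I_D = (V_DD − V_SG)/R = (10.7 − 1.29) / 31.9 = 0.295 mA.

V_SG = 1.29 V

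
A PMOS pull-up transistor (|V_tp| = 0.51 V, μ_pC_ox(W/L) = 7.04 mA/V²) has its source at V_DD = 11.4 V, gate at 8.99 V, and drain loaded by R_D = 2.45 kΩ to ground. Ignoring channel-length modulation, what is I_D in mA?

V_SG = V_DD − V_G = 11.4 − 8.99 = 2.41 V, so V_ov = 2.41 − 0.51 = 1.9 V.
Assume saturation: I_D = ½ k_p V_ov² = 0.5 × 7.04 × 1.9² = 12.7 mA, giving V_SD = V_DD − I_D R_D = 11.4 − 12.7 × 2.45 = -19.7 V.
But -19.7 V < V_ov = 1.9 V, so the device is actually in triode.
In triode I_D = k_p[V_ov V_SD − ½ V_SD²] and I_D = (V_DD − V_SD)/R_D. Equating: 8.62 V_SD² − 33.77 V_SD + 11.4 = 0, giving V_SD = 0.373 V (the root below V_ov).
I_D = (11.4 − 0.373) / 2.45 = 4.5 mA.

I_D = 4.50 mA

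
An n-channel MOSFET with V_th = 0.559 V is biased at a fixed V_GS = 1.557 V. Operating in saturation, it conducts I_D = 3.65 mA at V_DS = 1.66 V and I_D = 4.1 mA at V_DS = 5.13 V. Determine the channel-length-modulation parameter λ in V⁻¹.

λ = 0.0378 V⁻¹

With V_GS fixed, I_D ∝ (1 + λ V_DS) in saturation, so I_D2/I_D1 = (1 + λ V_DS2)/(1 + λ V_DS1).
4.1/3.65 = 1.123 = (1 + 5.13 λ)/(1 + 1.66 λ).
Solving: λ (I_D1 V_DS2 − I_D2 V_DS1) = I_D2 − I_D1, so λ = (4.1 − 3.65) / (3.65 × 5.13 − 4.1 × 1.66) = 0.45 / 11.9 = 0.0378 V⁻¹.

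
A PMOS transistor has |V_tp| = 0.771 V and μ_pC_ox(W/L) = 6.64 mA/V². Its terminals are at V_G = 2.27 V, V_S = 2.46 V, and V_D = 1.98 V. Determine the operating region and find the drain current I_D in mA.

Cutoff; I_D = 0 mA

V_SG = V_S − V_G = 2.46 − 2.27 = 0.19 V; V_SD = V_S − V_D = 2.46 − 1.98 = 0.48 V.
V_SG = 0.19 V < |V_tp| = 0.771 V, so the transistor is in cutoff.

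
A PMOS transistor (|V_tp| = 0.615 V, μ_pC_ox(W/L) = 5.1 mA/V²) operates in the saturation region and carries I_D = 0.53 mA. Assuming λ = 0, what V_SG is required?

V_SG = 1.07 V

In saturation I_D = ½ k_p (V_SG − |V_tp|)², so V_SG − |V_tp| = √(2 I_D / k_p) = √(2 × 0.53 / 5.1) = 0.456 V.
V_SG = 0.615 + 0.456 = 1.07 V.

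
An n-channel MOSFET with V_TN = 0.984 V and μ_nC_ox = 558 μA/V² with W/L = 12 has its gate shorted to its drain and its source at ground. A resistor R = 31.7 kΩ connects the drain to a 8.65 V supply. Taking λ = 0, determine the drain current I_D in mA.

With gate tied to drain, V_GS = V_DS ≥ V_GS − V_TN, so the device is in saturation.
k_n = μ_nC_ox · (W/L) = 6.696 mA/V².
KCL at the drain: ½ k_n (V_GS − V_TN)² = (V_DD − V_GS)/R.
Let x = V_GS − 0.984. Then 106 x² + x − 7.666 = 0, giving x = 0.264 V (positive root), so V_GS = 1.25 V.
I_D = (V_DD − V_GS)/R = (8.65 − 1.25) / 31.7 = 0.233 mA.

I_D = 0.233 mA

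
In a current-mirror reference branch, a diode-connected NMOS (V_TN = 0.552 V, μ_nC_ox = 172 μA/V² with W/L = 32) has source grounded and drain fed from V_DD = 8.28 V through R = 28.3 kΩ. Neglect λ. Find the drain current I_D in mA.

With gate tied to drain, V_GS = V_DS ≥ V_GS − V_TN, so the device is in saturation.
k_n = μ_nC_ox · (W/L) = 5.504 mA/V².
KCL at the drain: ½ k_n (V_GS − V_TN)² = (V_DD − V_GS)/R.
Let x = V_GS − 0.552. Then 77.9 x² + x − 7.728 = 0, giving x = 0.309 V (positive root), so V_GS = 0.861 V.
I_D = (V_DD − V_GS)/R = (8.28 − 0.861) / 28.3 = 0.262 mA.

I_D = 0.262 mA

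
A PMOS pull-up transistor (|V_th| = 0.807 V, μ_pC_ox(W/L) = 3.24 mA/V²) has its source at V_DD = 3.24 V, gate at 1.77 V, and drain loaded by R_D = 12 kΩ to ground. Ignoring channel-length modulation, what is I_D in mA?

I_D = 0.259 mA

V_SG = V_DD − V_G = 3.24 − 1.77 = 1.47 V, so V_ov = 1.47 − 0.807 = 0.663 V.
Assume saturation: I_D = ½ k_p V_ov² = 0.5 × 3.24 × 0.663² = 0.712 mA, giving V_SD = V_DD − I_D R_D = 3.24 − 0.712 × 12 = -5.31 V.
But -5.31 V < V_ov = 0.663 V, so the device is actually in triode.
In triode I_D = k_p[V_ov V_SD − ½ V_SD²] and I_D = (V_DD − V_SD)/R_D. Equating: 19.4 V_SD² − 26.78 V_SD + 3.24 = 0, giving V_SD = 0.134 V (the root below V_ov).
I_D = (3.24 − 0.134) / 12 = 0.259 mA.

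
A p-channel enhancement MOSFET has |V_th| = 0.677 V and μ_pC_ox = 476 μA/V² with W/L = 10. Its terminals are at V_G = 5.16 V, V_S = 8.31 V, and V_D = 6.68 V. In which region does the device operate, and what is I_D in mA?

V_SG = V_S − V_G = 8.31 − 5.16 = 3.15 V; V_SD = V_S − V_D = 8.31 − 6.68 = 1.63 V.
k_p = μ_pC_ox · (W/L) = 4.76 mA/V².
V_ov = V_SG − |V_th| = 3.15 − 0.677 = 2.47 V.
Since V_SD = 1.63 V < V_ov = 2.47 V, the device is in the triode region.
I_D = k_p [V_ov · V_SD − ½ V_SD²] = 4.76 × [2.47 × 1.63 − 0.5 × 1.63²] = 12.9 mA.

Triode; I_D = 12.9 mA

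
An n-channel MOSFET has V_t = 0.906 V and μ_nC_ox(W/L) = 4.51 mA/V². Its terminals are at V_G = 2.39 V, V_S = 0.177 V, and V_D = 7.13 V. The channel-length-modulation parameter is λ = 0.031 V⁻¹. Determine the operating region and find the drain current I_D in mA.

V_GS = V_G − V_S = 2.39 − 0.177 = 2.21 V; V_DS = V_D − V_S = 7.13 − 0.177 = 6.95 V.
V_ov = V_GS − V_t = 2.21 − 0.906 = 1.31 V.
Since V_DS = 6.95 V ≥ V_ov = 1.31 V, the device is in saturation.
I_D = ½ k_n V_ov² (1 + λ V_DS) = 0.5 × 4.51 × 1.31² × (1 + 0.031 × 6.95) = 4.68 mA.

Saturation; I_D = 4.68 mA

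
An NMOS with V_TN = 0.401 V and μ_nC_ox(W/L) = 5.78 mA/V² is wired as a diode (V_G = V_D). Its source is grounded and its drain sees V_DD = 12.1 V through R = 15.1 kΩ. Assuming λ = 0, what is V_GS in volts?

V_GS = 0.907 V

With gate tied to drain, V_GS = V_DS ≥ V_GS − V_TN, so the device is in saturation.
KCL at the drain: ½ k_n (V_GS − V_TN)² = (V_DD − V_GS)/R.
Let x = V_GS − 0.401. Then 43.6 x² + x − 11.7 = 0, giving x = 0.506 V (positive root), so V_GS = 0.907 V.
I_D = (V_DD − V_GS)/R = (12.1 − 0.907) / 15.1 = 0.741 mA.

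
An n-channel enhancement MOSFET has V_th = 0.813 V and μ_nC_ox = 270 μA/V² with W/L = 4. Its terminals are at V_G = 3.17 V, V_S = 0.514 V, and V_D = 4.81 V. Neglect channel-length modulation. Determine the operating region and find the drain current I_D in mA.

Saturation; I_D = 1.83 mA

V_GS = V_G − V_S = 3.17 − 0.514 = 2.66 V; V_DS = V_D − V_S = 4.81 − 0.514 = 4.3 V.
k_n = μ_nC_ox · (W/L) = 1.08 mA/V².
V_ov = V_GS − V_th = 2.66 − 0.813 = 1.84 V.
Since V_DS = 4.3 V ≥ V_ov = 1.84 V, the device is in saturation.
I_D = ½ k_n V_ov² = 0.5 × 1.08 × 1.84² = 1.83 mA.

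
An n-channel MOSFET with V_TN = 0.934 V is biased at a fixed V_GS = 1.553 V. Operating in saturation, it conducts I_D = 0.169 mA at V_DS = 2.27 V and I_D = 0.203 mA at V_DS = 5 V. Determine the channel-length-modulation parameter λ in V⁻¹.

λ = 0.0885 V⁻¹

With V_GS fixed, I_D ∝ (1 + λ V_DS) in saturation, so I_D2/I_D1 = (1 + λ V_DS2)/(1 + λ V_DS1).
0.203/0.169 = 1.201 = (1 + 5 λ)/(1 + 2.27 λ).
Solving: λ (I_D1 V_DS2 − I_D2 V_DS1) = I_D2 − I_D1, so λ = (0.203 − 0.169) / (0.169 × 5 − 0.203 × 2.27) = 0.034 / 0.384 = 0.0885 V⁻¹.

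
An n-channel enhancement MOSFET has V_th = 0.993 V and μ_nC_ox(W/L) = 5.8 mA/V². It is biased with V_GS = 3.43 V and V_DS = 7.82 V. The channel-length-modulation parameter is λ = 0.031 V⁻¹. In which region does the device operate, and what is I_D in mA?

V_ov = V_GS − V_th = 3.43 − 0.993 = 2.44 V.
Since V_DS = 7.82 V ≥ V_ov = 2.44 V, the device is in saturation.
I_D = ½ k_n V_ov² (1 + λ V_DS) = 0.5 × 5.8 × 2.44² × (1 + 0.031 × 7.82) = 21.4 mA.

Saturation; I_D = 21.4 mA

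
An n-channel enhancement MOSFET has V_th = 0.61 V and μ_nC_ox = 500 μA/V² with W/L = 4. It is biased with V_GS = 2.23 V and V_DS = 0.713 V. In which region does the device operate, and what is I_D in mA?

k_n = μ_nC_ox · (W/L) = 2 mA/V².
V_ov = V_GS − V_th = 2.23 − 0.61 = 1.62 V.
Since V_DS = 0.713 V < V_ov = 1.62 V, the device is in the triode region.
I_D = k_n [V_ov · V_DS − ½ V_DS²] = 2 × [1.62 × 0.713 − 0.5 × 0.713²] = 1.8 mA.

Triode; I_D = 1.80 mA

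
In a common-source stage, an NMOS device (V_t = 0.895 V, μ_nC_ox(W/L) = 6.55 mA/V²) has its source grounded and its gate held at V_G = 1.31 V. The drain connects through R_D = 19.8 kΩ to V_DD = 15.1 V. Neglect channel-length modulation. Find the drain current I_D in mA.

V_GS = V_G = 1.31 V, so V_ov = 1.31 − 0.895 = 0.415 V.
Assume saturation: I_D = ½ k_n V_ov² = 0.5 × 6.55 × 0.415² = 0.564 mA, giving V_DS = V_DD − I_D R_D = 15.1 − 0.564 × 19.8 = 3.93 V.
V_DS = 3.93 V ≥ V_ov = 0.415 V, confirming saturation.

I_D = 0.564 mA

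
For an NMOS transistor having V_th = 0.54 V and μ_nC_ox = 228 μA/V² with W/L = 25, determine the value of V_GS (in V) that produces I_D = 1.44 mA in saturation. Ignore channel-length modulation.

V_GS = 1.25 V

k_n = μ_nC_ox · (W/L) = 5.7 mA/V².
In saturation I_D = ½ k_n (V_GS − V_th)², so V_GS − V_th = √(2 I_D / k_n) = √(2 × 1.44 / 5.7) = 0.711 V.
V_GS = 0.54 + 0.711 = 1.25 V.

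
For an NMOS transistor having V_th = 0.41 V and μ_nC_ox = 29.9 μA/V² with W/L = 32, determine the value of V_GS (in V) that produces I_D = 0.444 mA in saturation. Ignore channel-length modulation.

V_GS = 1.37 V

k_n = μ_nC_ox · (W/L) = 0.9568 mA/V².
In saturation I_D = ½ k_n (V_GS − V_th)², so V_GS − V_th = √(2 I_D / k_n) = √(2 × 0.444 / 0.9568) = 0.963 V.
V_GS = 0.41 + 0.963 = 1.37 V.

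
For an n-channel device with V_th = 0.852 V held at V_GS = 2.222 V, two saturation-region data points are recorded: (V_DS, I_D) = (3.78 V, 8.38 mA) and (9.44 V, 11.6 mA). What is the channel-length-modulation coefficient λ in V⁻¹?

With V_GS fixed, I_D ∝ (1 + λ V_DS) in saturation, so I_D2/I_D1 = (1 + λ V_DS2)/(1 + λ V_DS1).
11.6/8.38 = 1.384 = (1 + 9.44 λ)/(1 + 3.78 λ).
Solving: λ (I_D1 V_DS2 − I_D2 V_DS1) = I_D2 − I_D1, so λ = (11.6 − 8.38) / (8.38 × 9.44 − 11.6 × 3.78) = 3.22 / 35.3 = 0.0913 V⁻¹.

λ = 0.0913 V⁻¹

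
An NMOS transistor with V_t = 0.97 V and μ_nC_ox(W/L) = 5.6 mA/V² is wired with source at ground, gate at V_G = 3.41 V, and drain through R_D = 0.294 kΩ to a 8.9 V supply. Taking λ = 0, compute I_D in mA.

I_D = 16.7 mA

V_GS = V_G = 3.41 V, so V_ov = 3.41 − 0.97 = 2.44 V.
Assume saturation: I_D = ½ k_n V_ov² = 0.5 × 5.6 × 2.44² = 16.7 mA, giving V_DS = V_DD − I_D R_D = 8.9 − 16.7 × 0.294 = 4 V.
V_DS = 4 V ≥ V_ov = 2.44 V, confirming saturation.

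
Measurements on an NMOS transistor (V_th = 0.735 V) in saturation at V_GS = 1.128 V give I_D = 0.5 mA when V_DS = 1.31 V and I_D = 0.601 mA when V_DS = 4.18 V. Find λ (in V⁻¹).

With V_GS fixed, I_D ∝ (1 + λ V_DS) in saturation, so I_D2/I_D1 = (1 + λ V_DS2)/(1 + λ V_DS1).
0.601/0.5 = 1.202 = (1 + 4.18 λ)/(1 + 1.31 λ).
Solving: λ (I_D1 V_DS2 − I_D2 V_DS1) = I_D2 − I_D1, so λ = (0.601 − 0.5) / (0.5 × 4.18 − 0.601 × 1.31) = 0.101 / 1.3 = 0.0775 V⁻¹.

λ = 0.0775 V⁻¹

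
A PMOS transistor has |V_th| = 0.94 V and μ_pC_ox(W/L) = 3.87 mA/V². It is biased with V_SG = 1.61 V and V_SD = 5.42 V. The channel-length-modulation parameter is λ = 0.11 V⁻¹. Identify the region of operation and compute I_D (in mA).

Saturation; I_D = 1.39 mA

V_ov = V_SG − |V_th| = 1.61 − 0.94 = 0.67 V.
Since V_SD = 5.42 V ≥ V_ov = 0.67 V, the device is in saturation.
I_D = ½ k_p V_ov² (1 + λ V_SD) = 0.5 × 3.87 × 0.67² × (1 + 0.11 × 5.42) = 1.39 mA.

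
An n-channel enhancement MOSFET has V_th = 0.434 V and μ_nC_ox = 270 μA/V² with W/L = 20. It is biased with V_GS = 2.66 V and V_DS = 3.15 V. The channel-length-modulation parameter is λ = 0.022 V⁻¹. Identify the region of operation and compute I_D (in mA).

Saturation; I_D = 14.3 mA

k_n = μ_nC_ox · (W/L) = 5.4 mA/V².
V_ov = V_GS − V_th = 2.66 − 0.434 = 2.23 V.
Since V_DS = 3.15 V ≥ V_ov = 2.23 V, the device is in saturation.
I_D = ½ k_n V_ov² (1 + λ V_DS) = 0.5 × 5.4 × 2.23² × (1 + 0.022 × 3.15) = 14.3 mA.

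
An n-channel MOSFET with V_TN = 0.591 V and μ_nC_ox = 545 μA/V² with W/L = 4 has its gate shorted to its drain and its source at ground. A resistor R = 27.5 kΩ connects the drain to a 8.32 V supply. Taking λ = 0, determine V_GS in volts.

With gate tied to drain, V_GS = V_DS ≥ V_GS − V_TN, so the device is in saturation.
k_n = μ_nC_ox · (W/L) = 2.18 mA/V².
KCL at the drain: ½ k_n (V_GS − V_TN)² = (V_DD − V_GS)/R.
Let x = V_GS − 0.591. Then 30 x² + x − 7.729 = 0, giving x = 0.491 V (positive root), so V_GS = 1.08 V.
I_D = (V_DD − V_GS)/R = (8.32 − 1.08) / 27.5 = 0.263 mA.

V_GS = 1.08 V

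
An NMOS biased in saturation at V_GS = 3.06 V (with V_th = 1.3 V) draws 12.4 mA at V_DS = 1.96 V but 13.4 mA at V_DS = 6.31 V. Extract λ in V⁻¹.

λ = 0.0192 V⁻¹

With V_GS fixed, I_D ∝ (1 + λ V_DS) in saturation, so I_D2/I_D1 = (1 + λ V_DS2)/(1 + λ V_DS1).
13.4/12.4 = 1.081 = (1 + 6.31 λ)/(1 + 1.96 λ).
Solving: λ (I_D1 V_DS2 − I_D2 V_DS1) = I_D2 − I_D1, so λ = (13.4 − 12.4) / (12.4 × 6.31 − 13.4 × 1.96) = 1 / 52 = 0.0192 V⁻¹.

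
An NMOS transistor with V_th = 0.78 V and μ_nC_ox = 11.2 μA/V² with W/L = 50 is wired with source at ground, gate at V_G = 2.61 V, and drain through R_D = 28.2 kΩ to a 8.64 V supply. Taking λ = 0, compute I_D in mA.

V_GS = V_G = 2.61 V, so V_ov = 2.61 − 0.78 = 1.83 V.
k_n = μ_nC_ox · (W/L) = 0.56 mA/V².
Assume saturation: I_D = ½ k_n V_ov² = 0.5 × 0.56 × 1.83² = 0.938 mA, giving V_DS = V_DD − I_D R_D = 8.64 − 0.938 × 28.2 = -17.8 V.
But -17.8 V < V_ov = 1.83 V, so the device is actually in triode.
In triode I_D = k_n[V_ov V_DS − ½ V_DS²] and I_D = (V_DD − V_DS)/R_D. Equating: 7.9 V_DS² − 29.9 V_DS + 8.64 = 0, giving V_DS = 0.315 V (the root below V_ov).
I_D = (8.64 − 0.315) / 28.2 = 0.295 mA.

I_D = 0.295 mA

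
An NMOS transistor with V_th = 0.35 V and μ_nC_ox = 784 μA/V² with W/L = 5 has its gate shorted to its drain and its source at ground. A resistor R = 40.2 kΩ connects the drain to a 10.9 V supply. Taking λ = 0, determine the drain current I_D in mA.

I_D = 0.253 mA

With gate tied to drain, V_GS = V_DS ≥ V_GS − V_th, so the device is in saturation.
k_n = μ_nC_ox · (W/L) = 3.92 mA/V².
KCL at the drain: ½ k_n (V_GS − V_th)² = (V_DD − V_GS)/R.
Let x = V_GS − 0.35. Then 78.8 x² + x − 10.55 = 0, giving x = 0.36 V (positive root), so V_GS = 0.71 V.
I_D = (V_DD − V_GS)/R = (10.9 − 0.71) / 40.2 = 0.253 mA.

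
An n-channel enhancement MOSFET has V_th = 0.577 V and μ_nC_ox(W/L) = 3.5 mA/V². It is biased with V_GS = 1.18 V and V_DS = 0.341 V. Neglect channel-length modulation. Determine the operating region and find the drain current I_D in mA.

Triode; I_D = 0.516 mA

V_ov = V_GS − V_th = 1.18 − 0.577 = 0.603 V.
Since V_DS = 0.341 V < V_ov = 0.603 V, the device is in the triode region.
I_D = k_n [V_ov · V_DS − ½ V_DS²] = 3.5 × [0.603 × 0.341 − 0.5 × 0.341²] = 0.516 mA.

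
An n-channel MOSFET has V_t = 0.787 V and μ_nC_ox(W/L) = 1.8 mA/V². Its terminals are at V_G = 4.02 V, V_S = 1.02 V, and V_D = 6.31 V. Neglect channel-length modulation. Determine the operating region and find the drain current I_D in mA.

V_GS = V_G − V_S = 4.02 − 1.02 = 3 V; V_DS = V_D − V_S = 6.31 − 1.02 = 5.29 V.
V_ov = V_GS − V_t = 3 − 0.787 = 2.21 V.
Since V_DS = 5.29 V ≥ V_ov = 2.21 V, the device is in saturation.
I_D = ½ k_n V_ov² = 0.5 × 1.8 × 2.21² = 4.41 mA.

Saturation; I_D = 4.41 mA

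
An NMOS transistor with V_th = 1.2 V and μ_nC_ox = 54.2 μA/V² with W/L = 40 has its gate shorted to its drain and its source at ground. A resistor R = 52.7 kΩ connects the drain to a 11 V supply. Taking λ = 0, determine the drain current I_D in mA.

With gate tied to drain, V_GS = V_DS ≥ V_GS − V_th, so the device is in saturation.
k_n = μ_nC_ox · (W/L) = 2.168 mA/V².
KCL at the drain: ½ k_n (V_GS − V_th)² = (V_DD − V_GS)/R.
Let x = V_GS − 1.2. Then 57.1 x² + x − 9.8 = 0, giving x = 0.406 V (positive root), so V_GS = 1.61 V.
I_D = (V_DD − V_GS)/R = (11 − 1.61) / 52.7 = 0.178 mA.

I_D = 0.178 mA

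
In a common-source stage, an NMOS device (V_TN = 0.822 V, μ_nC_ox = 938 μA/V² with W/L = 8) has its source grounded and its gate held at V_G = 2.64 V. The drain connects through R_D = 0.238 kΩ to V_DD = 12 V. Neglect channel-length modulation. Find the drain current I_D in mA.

V_GS = V_G = 2.64 V, so V_ov = 2.64 − 0.822 = 1.82 V.
k_n = μ_nC_ox · (W/L) = 7.504 mA/V².
Assume saturation: I_D = ½ k_n V_ov² = 0.5 × 7.504 × 1.82² = 12.4 mA, giving V_DS = V_DD − I_D R_D = 12 − 12.4 × 0.238 = 9.05 V.
V_DS = 9.05 V ≥ V_ov = 1.82 V, confirming saturation.

I_D = 12.4 mA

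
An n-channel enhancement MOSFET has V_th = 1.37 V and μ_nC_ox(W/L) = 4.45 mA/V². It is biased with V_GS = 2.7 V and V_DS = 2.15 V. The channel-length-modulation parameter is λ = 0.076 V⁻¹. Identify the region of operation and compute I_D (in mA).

Saturation; I_D = 4.58 mA

V_ov = V_GS − V_th = 2.7 − 1.37 = 1.33 V.
Since V_DS = 2.15 V ≥ V_ov = 1.33 V, the device is in saturation.
I_D = ½ k_n V_ov² (1 + λ V_DS) = 0.5 × 4.45 × 1.33² × (1 + 0.076 × 2.15) = 4.58 mA.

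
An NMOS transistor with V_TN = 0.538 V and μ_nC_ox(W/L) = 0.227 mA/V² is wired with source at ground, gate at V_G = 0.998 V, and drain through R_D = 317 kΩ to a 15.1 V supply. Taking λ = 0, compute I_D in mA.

I_D = 0.0240 mA

V_GS = V_G = 0.998 V, so V_ov = 0.998 − 0.538 = 0.46 V.
Assume saturation: I_D = ½ k_n V_ov² = 0.5 × 0.227 × 0.46² = 0.024 mA, giving V_DS = V_DD − I_D R_D = 15.1 − 0.024 × 317 = 7.49 V.
V_DS = 7.49 V ≥ V_ov = 0.46 V, confirming saturation.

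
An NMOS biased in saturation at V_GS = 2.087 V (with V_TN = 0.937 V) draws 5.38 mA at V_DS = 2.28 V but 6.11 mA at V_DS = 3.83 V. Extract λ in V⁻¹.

With V_GS fixed, I_D ∝ (1 + λ V_DS) in saturation, so I_D2/I_D1 = (1 + λ V_DS2)/(1 + λ V_DS1).
6.11/5.38 = 1.136 = (1 + 3.83 λ)/(1 + 2.28 λ).
Solving: λ (I_D1 V_DS2 − I_D2 V_DS1) = I_D2 − I_D1, so λ = (6.11 − 5.38) / (5.38 × 3.83 − 6.11 × 2.28) = 0.73 / 6.67 = 0.109 V⁻¹.

λ = 0.109 V⁻¹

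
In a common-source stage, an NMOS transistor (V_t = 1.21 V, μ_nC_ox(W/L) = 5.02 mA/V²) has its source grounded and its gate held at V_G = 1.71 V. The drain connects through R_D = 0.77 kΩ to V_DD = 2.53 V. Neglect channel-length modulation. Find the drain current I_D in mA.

I_D = 0.627 mA

V_GS = V_G = 1.71 V, so V_ov = 1.71 − 1.21 = 0.5 V.
Assume saturation: I_D = ½ k_n V_ov² = 0.5 × 5.02 × 0.5² = 0.627 mA, giving V_DS = V_DD − I_D R_D = 2.53 − 0.627 × 0.77 = 2.05 V.
V_DS = 2.05 V ≥ V_ov = 0.5 V, confirming saturation.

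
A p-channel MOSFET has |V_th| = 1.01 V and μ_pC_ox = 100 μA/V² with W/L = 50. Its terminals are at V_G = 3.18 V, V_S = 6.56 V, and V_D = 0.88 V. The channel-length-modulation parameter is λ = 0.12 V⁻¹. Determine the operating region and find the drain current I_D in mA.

Saturation; I_D = 23.6 mA

V_SG = V_S − V_G = 6.56 − 3.18 = 3.38 V; V_SD = V_S − V_D = 6.56 − 0.88 = 5.68 V.
k_p = μ_pC_ox · (W/L) = 5 mA/V².
V_ov = V_SG − |V_th| = 3.38 − 1.01 = 2.37 V.
Since V_SD = 5.68 V ≥ V_ov = 2.37 V, the device is in saturation.
I_D = ½ k_p V_ov² (1 + λ V_SD) = 0.5 × 5 × 2.37² × (1 + 0.12 × 5.68) = 23.6 mA.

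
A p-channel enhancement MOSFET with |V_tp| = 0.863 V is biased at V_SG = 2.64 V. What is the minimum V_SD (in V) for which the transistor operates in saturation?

The boundary between triode and saturation is V_SD = V_SG − |V_tp| = V_ov.
V_ov = 2.64 − 0.863 = 1.78 V.

V_SD,sat = 1.78 V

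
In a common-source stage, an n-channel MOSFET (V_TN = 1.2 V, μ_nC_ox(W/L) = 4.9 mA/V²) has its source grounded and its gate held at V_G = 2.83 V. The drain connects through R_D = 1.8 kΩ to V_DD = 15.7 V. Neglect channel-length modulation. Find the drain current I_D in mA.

V_GS = V_G = 2.83 V, so V_ov = 2.83 − 1.2 = 1.63 V.
Assume saturation: I_D = ½ k_n V_ov² = 0.5 × 4.9 × 1.63² = 6.51 mA, giving V_DS = V_DD − I_D R_D = 15.7 − 6.51 × 1.8 = 3.98 V.
V_DS = 3.98 V ≥ V_ov = 1.63 V, confirming saturation.

I_D = 6.51 mA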